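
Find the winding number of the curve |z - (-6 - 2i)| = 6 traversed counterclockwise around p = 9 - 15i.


Step 1: Center c = (-6, -2), radius = 6
Step 2: |p - c|^2 = 15^2 + (-13)^2 = 394
Step 3: r^2 = 36
Step 4: |p-c| > r so winding number = 0

0


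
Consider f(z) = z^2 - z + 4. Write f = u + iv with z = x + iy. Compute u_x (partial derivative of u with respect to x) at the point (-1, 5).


Step 1: f(z) = (x+iy)^2 - (x+iy) + 4
Step 2: u = (x^2 - y^2) - x + 4
Step 3: u_x = 2x - 1
Step 4: At (-1, 5): u_x = -2 - 1 = -3

-3


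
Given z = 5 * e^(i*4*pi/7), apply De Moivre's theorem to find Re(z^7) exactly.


Step 1: By De Moivre's theorem, z^7 = 5^7 * e^(i*7*4*pi/7) = 78125 * (cos(4*pi) + i*sin(4*pi))
Step 2: |z|^7 = 5^7 = 78125
Step 3: Reduce the angle mod 2*pi: 4*pi - 4*pi = 0
Step 4: cos(0) = 1
Step 5: Re(z^7) = 78125 * 1 = 78125

78125


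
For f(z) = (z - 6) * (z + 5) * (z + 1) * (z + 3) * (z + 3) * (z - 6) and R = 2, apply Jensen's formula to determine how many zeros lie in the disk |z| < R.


Jensen's formula: (1/2pi)*integral log|f(Re^it)|dt = log|f(0)| + sum_{|a_k|<R} log(R/|a_k|)
Step 1: f(0) = (-6) * 5 * 1 * 3 * 3 * (-6) = 1620
Step 2: log|f(0)| = log|6| + log|-5| + log|-1| + log|-3| + log|-3| + log|6| = 7.3902
Step 3: Zeros inside |z| < 2: -1
Step 4: Jensen sum = log(2/1) = 0.6931
Step 5: n(R) = number of terms in the Jensen sum = count of zeros inside |z| < 2 = 1

1


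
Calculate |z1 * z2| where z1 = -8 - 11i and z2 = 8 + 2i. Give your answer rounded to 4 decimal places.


Step 1: |z1| = sqrt((-8)^2 + (-11)^2) = sqrt(185)
Step 2: |z2| = sqrt(8^2 + 2^2) = sqrt(68)
Step 3: |z1*z2| = |z1|*|z2| = sqrt(185) * sqrt(68) = sqrt(185 * 68) = sqrt(12580)
Step 4: = 112.1606

112.1606


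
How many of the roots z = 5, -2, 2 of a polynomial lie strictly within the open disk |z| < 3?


Step 1: Check each root:
  z = 5: |5| = 5 >= 3
  z = -2: |-2| = 2 < 3
  z = 2: |2| = 2 < 3
Step 2: Count = 2

2


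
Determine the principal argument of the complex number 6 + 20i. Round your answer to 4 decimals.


Step 1: z = 6 + 20i
Step 2: arg(z) = atan2(20, 6)
Step 3: arg(z) = 1.2793

1.2793


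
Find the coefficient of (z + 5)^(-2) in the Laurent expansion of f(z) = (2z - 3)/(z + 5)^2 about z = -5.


Step 1: Write the numerator in powers of (z + 5): 2z - 3 = 2(z + 5) + (2*(-5) - 3) = 2(z + 5) - 13
Step 2: Divide by (z + 5)^2: f(z) = -13(z + 5)^(-2) + 2(z + 5)^(-1)
Step 3: This finite sum is the Laurent series of f about z = -5.
Step 4: Coefficient of (z + 5)^(-2) = 2*(-5) - 3 = -13

-13


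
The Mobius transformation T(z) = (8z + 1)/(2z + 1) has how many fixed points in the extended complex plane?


Step 1: Fixed points satisfy T(z) = z
Step 2: 2z^2 - 7z - 1 = 0
Step 3: Discriminant = (-7)^2 - 4*2*(-1) = 57
Step 4: Number of fixed points = 2

2


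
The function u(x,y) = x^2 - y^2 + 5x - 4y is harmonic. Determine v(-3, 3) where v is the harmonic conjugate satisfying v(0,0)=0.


Step 1: v_x = -u_y = 2y + 4
Step 2: v_y = u_x = 2x + 5
Step 3: v = 2xy + 4x + 5y + C
Step 4: v(0,0) = 0 => C = 0
Step 5: v(-3, 3) = -15

-15


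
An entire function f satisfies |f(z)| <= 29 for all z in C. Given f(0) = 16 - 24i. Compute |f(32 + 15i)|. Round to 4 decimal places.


Step 1: By Liouville's theorem, a bounded entire function is constant.
Step 2: f(z) = f(0) = 16 - 24i for all z.
Step 3: |f(w)| = |16 - 24i| = sqrt(256 + 576)
Step 4: = 28.8444

28.8444


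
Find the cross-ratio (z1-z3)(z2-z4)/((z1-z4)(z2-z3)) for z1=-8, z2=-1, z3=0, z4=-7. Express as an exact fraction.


Step 1: (z1-z3)(z2-z4) = (-8) * 6 = -48
Step 2: (z1-z4)(z2-z3) = (-1) * (-1) = 1
Step 3: Cross-ratio = -48/1 = -48

-48


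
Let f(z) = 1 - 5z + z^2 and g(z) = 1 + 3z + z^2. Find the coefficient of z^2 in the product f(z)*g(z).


Step 1: z^2 term in f*g comes from: (1)*(z^2) + (-5z)*(3z) + (z^2)*(1)
Step 2: = 1 - 15 + 1
Step 3: = -13

-13


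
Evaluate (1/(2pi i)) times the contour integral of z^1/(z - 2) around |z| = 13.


Step 1: f(z) = z^1, a = 2 is inside |z| = 13
Step 2: By Cauchy integral formula: (1/(2pi*i)) * integral = f(a)
Step 3: f(2) = 2^1 = 2

2


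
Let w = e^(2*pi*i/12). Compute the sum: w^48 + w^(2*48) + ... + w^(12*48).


Step 1: The sum sum_{j=1}^{n} w^(k*j) equals n if n | k, else 0.
Step 2: Here n = 12, k = 48
Step 3: Does n divide k? 12 | 48 -> True
Step 4: Sum = 12

12


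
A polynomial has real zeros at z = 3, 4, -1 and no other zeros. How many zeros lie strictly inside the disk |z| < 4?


Step 1: Check each root:
  z = 3: |3| = 3 < 4
  z = 4: |4| = 4 >= 4
  z = -1: |-1| = 1 < 4
Step 2: Count = 2

2


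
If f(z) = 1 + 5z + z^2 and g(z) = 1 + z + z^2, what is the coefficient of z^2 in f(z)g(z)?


Step 1: z^2 term in f*g comes from: (1)*(z^2) + (5z)*(z) + (z^2)*(1)
Step 2: = 1 + 5 + 1
Step 3: = 7

7


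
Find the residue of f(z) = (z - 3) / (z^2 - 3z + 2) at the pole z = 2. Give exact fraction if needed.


Step 1: Q(z) = z^2 - 3z + 2 = (z - 2)(z - 1)
Step 2: Q'(z) = 2z - 3
Step 3: Q'(2) = 1, P(2) = -1
Step 4: Res = P(2)/Q'(2) = -1/1 = -1

-1


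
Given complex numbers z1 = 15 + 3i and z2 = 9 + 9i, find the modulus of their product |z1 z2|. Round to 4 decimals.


Step 1: |z1| = sqrt(15^2 + 3^2) = sqrt(234)
Step 2: |z2| = sqrt(9^2 + 9^2) = sqrt(162)
Step 3: |z1*z2| = |z1|*|z2| = sqrt(234) * sqrt(162) = sqrt(234 * 162) = sqrt(37908)
Step 4: = 194.6998

194.6998


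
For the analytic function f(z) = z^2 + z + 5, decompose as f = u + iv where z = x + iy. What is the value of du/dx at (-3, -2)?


Step 1: f(z) = (x+iy)^2 + (x+iy) + 5
Step 2: u = (x^2 - y^2) + x + 5
Step 3: u_x = 2x + 1
Step 4: At (-3, -2): u_x = -6 + 1 = -5

-5


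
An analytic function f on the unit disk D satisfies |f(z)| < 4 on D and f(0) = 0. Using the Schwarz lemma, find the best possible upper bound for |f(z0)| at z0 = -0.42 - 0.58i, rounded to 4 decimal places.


Step 1: g = f/4 maps D -> D with g(0) = 0, so by the Schwarz lemma |g(z)| <= |z|, i.e. |f(z)| <= 4|z|; this is sharp (f(z) = 4z).
Step 2: |z0|^2 = (-0.42)^2 + (-0.58)^2 = 0.5128
Step 3: |z0| = sqrt(0.5128) = 0.716101
Step 4: Best bound = 4 * |z0| = 4 * 0.716101 = 2.8644

2.8644


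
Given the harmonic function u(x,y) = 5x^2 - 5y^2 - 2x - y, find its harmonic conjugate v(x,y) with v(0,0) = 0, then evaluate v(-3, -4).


Step 1: v_x = -u_y = 10y + 1
Step 2: v_y = u_x = 10x - 2
Step 3: v = 10xy + x - 2y + C
Step 4: v(0,0) = 0 => C = 0
Step 5: v(-3, -4) = 125

125


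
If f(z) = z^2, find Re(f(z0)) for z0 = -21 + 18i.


Step 1: z0 = -21 + 18i
Step 2: z0^2 = (-21)^2 - 18^2 - 756i
Step 3: real part = 441 - 324 = 117

117


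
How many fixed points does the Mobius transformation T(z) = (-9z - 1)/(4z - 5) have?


Step 1: Fixed points satisfy T(z) = z
Step 2: 4z^2 + 4z + 1 = 0
Step 3: Discriminant = 4^2 - 4*4*1 = 0
Step 4: Number of fixed points = 1

1


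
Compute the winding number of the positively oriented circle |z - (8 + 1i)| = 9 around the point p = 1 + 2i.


Step 1: Center c = (8, 1), radius = 9
Step 2: |p - c|^2 = (-7)^2 + 1^2 = 50
Step 3: r^2 = 81
Step 4: |p-c| < r so winding number = 1

1


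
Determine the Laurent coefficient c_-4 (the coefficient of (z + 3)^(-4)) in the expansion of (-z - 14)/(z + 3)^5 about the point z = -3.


Step 1: Write the numerator in powers of (z + 3): -z - 14 = -(z + 3) + (-1*(-3) - 14) = -(z + 3) - 11
Step 2: Divide by (z + 3)^5: f(z) = -11(z + 3)^(-5) - (z + 3)^(-4)
Step 3: This finite sum is the Laurent series of f about z = -3.
Step 4: Coefficient of (z + 3)^(-4) = coefficient of (z + 3) in the re-centred numerator = -1

-1


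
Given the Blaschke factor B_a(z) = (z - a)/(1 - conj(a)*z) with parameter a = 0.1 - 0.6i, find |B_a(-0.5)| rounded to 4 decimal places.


Step 1: Numerator z0 - a = -0.5 - (0.1 - 0.6i) = -0.6 + 0.6i
Step 2: Denominator 1 - conj(a)*z0 = 1 - (0.1 + 0.6i)*(-0.5) = 1.05 + 0.3i
Step 3: |z0 - a|^2 = (-0.6)^2 + 0.6^2 = 0.72; |1 - conj(a)*z0|^2 = 1.05^2 + 0.3^2 = 1.1925
Step 4: |B_a(-0.5)| = sqrt(0.72 / 1.1925) = sqrt(0.603774)
Step 5: = 0.777

0.777


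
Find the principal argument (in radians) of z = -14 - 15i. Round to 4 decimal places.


Step 1: z = -14 - 15i
Step 2: arg(z) = atan2(-15, -14)
Step 3: arg(z) = -2.3217

-2.3217


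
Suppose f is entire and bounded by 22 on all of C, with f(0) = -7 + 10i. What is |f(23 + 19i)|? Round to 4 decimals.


Step 1: By Liouville's theorem, a bounded entire function is constant.
Step 2: f(z) = f(0) = -7 + 10i for all z.
Step 3: |f(w)| = |-7 + 10i| = sqrt(49 + 100)
Step 4: = 12.2066

12.2066


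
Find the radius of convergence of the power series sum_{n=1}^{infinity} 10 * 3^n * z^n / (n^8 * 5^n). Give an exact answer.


Step 1: General term a_n = 10 * 3^n / (n^8 * 5^n)
Step 2: By the root test, |a_n|^(1/n) = 10^(1/n) * 3 / (n^(8/n) * 5) -> 3/5 as n -> infinity (since 10^(1/n) -> 1 and n^(8/n) -> 1)
Step 3: R = 1/lim|a_n|^(1/n) = 5/3

5/3


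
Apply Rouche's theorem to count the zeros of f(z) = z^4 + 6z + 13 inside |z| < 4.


Step 1: On |z| = 4 the three terms have sizes |z^4| = 4^4 = 256, |6z| = 6*4 = 24, |13| = 13
Step 2: The dominant term is g(z) = z^4; let h(z) = 6z + 13 so f = g + h
Step 3: On |z| = 4: |g| = 256 and |h| <= 24 + 13 = 37
Step 4: Since 256 > 37, |h| < |g| on |z| = 4, so by Rouche f has the same number of zeros as g inside |z| < 4
Step 5: g(z) = z^4 has 4 zeros (all at the origin) inside |z| < 4. Answer = 4

4


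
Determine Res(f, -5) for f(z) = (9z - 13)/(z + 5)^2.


Step 1: Pole of order 2 at z = -5
Step 2: Res = lim d/dz [(z + 5)^2 * f(z)] as z -> -5
Step 3: (z + 5)^2 * f(z) = 9z - 13
Step 4: d/dz[9z - 13] = 9

9


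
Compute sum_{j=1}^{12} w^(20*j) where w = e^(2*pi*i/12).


Step 1: The sum sum_{j=1}^{n} w^(k*j) equals n if n | k, else 0.
Step 2: Here n = 12, k = 20
Step 3: Does n divide k? 12 | 20 -> False
Step 4: Sum = 0

0


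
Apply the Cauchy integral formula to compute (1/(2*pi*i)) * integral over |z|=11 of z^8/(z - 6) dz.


Step 1: f(z) = z^8, a = 6 is inside |z| = 11
Step 2: By Cauchy integral formula: (1/(2pi*i)) * integral = f(a)
Step 3: f(6) = 6^8 = 1679616

1679616


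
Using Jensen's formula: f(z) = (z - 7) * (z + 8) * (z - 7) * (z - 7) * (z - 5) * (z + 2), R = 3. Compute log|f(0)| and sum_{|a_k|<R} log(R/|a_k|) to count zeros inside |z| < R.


Jensen's formula: (1/2pi)*integral log|f(Re^it)|dt = log|f(0)| + sum_{|a_k|<R} log(R/|a_k|)
Step 1: f(0) = (-7) * 8 * (-7) * (-7) * (-5) * 2 = 27440
Step 2: log|f(0)| = log|7| + log|-8| + log|7| + log|7| + log|5| + log|-2| = 10.2198
Step 3: Zeros inside |z| < 3: -2
Step 4: Jensen sum = log(3/2) = 0.4055
Step 5: n(R) = number of terms in the Jensen sum = count of zeros inside |z| < 3 = 1

1


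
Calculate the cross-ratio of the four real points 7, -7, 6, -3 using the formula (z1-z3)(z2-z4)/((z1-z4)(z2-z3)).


Step 1: (z1-z3)(z2-z4) = 1 * (-4) = -4
Step 2: (z1-z4)(z2-z3) = 10 * (-13) = -130
Step 3: Cross-ratio = 4/130 = 2/65

2/65


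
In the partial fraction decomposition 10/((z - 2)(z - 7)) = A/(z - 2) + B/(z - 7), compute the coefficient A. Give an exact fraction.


Step 1: Multiply both sides by (z - 2) and set z = 2
Step 2: A = 10 / (2 - 7)
Step 3: A = 10 / (-5)
Step 4: A = -2

-2


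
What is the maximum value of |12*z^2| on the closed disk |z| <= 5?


Step 1: On |z| = 5, |f(z)| = 12 * |z|^2 = 12 * 5^2
Step 2: By maximum modulus principle, maximum is on boundary.
Step 3: Maximum = 12 * 25 = 300

300


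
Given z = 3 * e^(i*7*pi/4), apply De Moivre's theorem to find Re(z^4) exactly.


Step 1: By De Moivre's theorem, z^4 = 3^4 * e^(i*4*7*pi/4) = 81 * (cos(7*pi) + i*sin(7*pi))
Step 2: |z|^4 = 3^4 = 81
Step 3: Reduce the angle mod 2*pi: 7*pi - 6*pi = pi
Step 4: cos(pi) = -1
Step 5: Re(z^4) = 81 * (-1) = -81

-81


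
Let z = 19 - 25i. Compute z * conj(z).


Step 1: conj(z) = 19 + 25i
Step 2: z * conj(z) = 19^2 + (-25)^2
Step 3: = 361 + 625 = 986

986


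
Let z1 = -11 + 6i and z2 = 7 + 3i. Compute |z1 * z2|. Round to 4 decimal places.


Step 1: |z1| = sqrt((-11)^2 + 6^2) = sqrt(157)
Step 2: |z2| = sqrt(7^2 + 3^2) = sqrt(58)
Step 3: |z1*z2| = |z1|*|z2| = sqrt(157) * sqrt(58) = sqrt(157 * 58) = sqrt(9106)
Step 4: = 95.4254

95.4254


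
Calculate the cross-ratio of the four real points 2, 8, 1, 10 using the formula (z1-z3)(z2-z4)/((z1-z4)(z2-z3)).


Step 1: (z1-z3)(z2-z4) = 1 * (-2) = -2
Step 2: (z1-z4)(z2-z3) = (-8) * 7 = -56
Step 3: Cross-ratio = 2/56 = 1/28

1/28


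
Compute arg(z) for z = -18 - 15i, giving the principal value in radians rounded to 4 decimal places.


Step 1: z = -18 - 15i
Step 2: arg(z) = atan2(-15, -18)
Step 3: arg(z) = -2.4469

-2.4469


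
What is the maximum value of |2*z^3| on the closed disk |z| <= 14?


Step 1: On |z| = 14, |f(z)| = 2 * |z|^3 = 2 * 14^3
Step 2: By maximum modulus principle, maximum is on boundary.
Step 3: Maximum = 2 * 2744 = 5488

5488


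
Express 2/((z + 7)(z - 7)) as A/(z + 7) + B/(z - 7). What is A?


Step 1: Multiply both sides by (z + 7) and set z = -7
Step 2: A = 2 / (-7 - 7)
Step 3: A = 2 / (-14)
Step 4: A = -1/7

-1/7


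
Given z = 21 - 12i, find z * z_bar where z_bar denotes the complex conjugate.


Step 1: conj(z) = 21 + 12i
Step 2: z * conj(z) = 21^2 + (-12)^2
Step 3: = 441 + 144 = 585

585


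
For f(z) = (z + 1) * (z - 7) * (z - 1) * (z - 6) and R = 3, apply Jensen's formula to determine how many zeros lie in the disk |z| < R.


Jensen's formula: (1/2pi)*integral log|f(Re^it)|dt = log|f(0)| + sum_{|a_k|<R} log(R/|a_k|)
Step 1: f(0) = 1 * (-7) * (-1) * (-6) = -42
Step 2: log|f(0)| = log|-1| + log|7| + log|1| + log|6| = 3.7377
Step 3: Zeros inside |z| < 3: -1, 1
Step 4: Jensen sum = log(3/1) + log(3/1) = 2.1972
Step 5: n(R) = number of terms in the Jensen sum = count of zeros inside |z| < 3 = 2

2


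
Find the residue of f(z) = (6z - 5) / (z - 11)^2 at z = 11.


Step 1: Pole of order 2 at z = 11
Step 2: Res = lim d/dz [(z - 11)^2 * f(z)] as z -> 11
Step 3: (z - 11)^2 * f(z) = 6z - 5
Step 4: d/dz[6z - 5] = 6

6


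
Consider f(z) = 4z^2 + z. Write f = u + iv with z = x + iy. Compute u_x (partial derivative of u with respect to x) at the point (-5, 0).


Step 1: f(z) = 4(x+iy)^2 + (x+iy) + 0
Step 2: u = 4(x^2 - y^2) + x + 0
Step 3: u_x = 8x + 1
Step 4: At (-5, 0): u_x = -40 + 1 = -39

-39


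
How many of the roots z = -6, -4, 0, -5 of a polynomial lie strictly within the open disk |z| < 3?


Step 1: Check each root:
  z = -6: |-6| = 6 >= 3
  z = -4: |-4| = 4 >= 3
  z = 0: |0| = 0 < 3
  z = -5: |-5| = 5 >= 3
Step 2: Count = 1

1


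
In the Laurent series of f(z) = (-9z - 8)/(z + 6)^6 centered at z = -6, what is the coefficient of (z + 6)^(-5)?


Step 1: Write the numerator in powers of (z + 6): -9z - 8 = -9(z + 6) + (-9*(-6) - 8) = -9(z + 6) + 46
Step 2: Divide by (z + 6)^6: f(z) = 46(z + 6)^(-6) - 9(z + 6)^(-5)
Step 3: This finite sum is the Laurent series of f about z = -6.
Step 4: Coefficient of (z + 6)^(-5) = coefficient of (z + 6) in the re-centred numerator = -9

-9


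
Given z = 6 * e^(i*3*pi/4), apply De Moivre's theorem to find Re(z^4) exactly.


Step 1: By De Moivre's theorem, z^4 = 6^4 * e^(i*4*3*pi/4) = 1296 * (cos(3*pi) + i*sin(3*pi))
Step 2: |z|^4 = 6^4 = 1296
Step 3: Reduce the angle mod 2*pi: 3*pi - 2*pi = pi
Step 4: cos(pi) = -1
Step 5: Re(z^4) = 1296 * (-1) = -1296

-1296


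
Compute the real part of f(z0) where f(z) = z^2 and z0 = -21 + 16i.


Step 1: z0 = -21 + 16i
Step 2: z0^2 = (-21)^2 - 16^2 - 672i
Step 3: real part = 441 - 256 = 185

185


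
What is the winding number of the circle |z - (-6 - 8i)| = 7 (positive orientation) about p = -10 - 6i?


Step 1: Center c = (-6, -8), radius = 7
Step 2: |p - c|^2 = (-4)^2 + 2^2 = 20
Step 3: r^2 = 49
Step 4: |p-c| < r so winding number = 1

1


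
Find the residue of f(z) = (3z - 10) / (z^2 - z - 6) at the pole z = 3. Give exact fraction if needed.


Step 1: Q(z) = z^2 - z - 6 = (z - 3)(z + 2)
Step 2: Q'(z) = 2z - 1
Step 3: Q'(3) = 5, P(3) = -1
Step 4: Res = P(3)/Q'(3) = -1/5 = -1/5

-1/5


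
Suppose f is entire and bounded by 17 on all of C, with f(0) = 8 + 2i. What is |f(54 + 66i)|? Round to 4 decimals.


Step 1: By Liouville's theorem, a bounded entire function is constant.
Step 2: f(z) = f(0) = 8 + 2i for all z.
Step 3: |f(w)| = |8 + 2i| = sqrt(64 + 4)
Step 4: = 8.2462

8.2462


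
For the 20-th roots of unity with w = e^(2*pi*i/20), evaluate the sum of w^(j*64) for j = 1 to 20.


Step 1: The sum sum_{j=1}^{n} w^(k*j) equals n if n | k, else 0.
Step 2: Here n = 20, k = 64
Step 3: Does n divide k? 20 | 64 -> False
Step 4: Sum = 0

0


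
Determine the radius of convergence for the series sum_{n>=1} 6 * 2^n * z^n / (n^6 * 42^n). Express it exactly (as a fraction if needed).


Step 1: General term a_n = 6 * 2^n / (n^6 * 42^n)
Step 2: By the root test, |a_n|^(1/n) = 6^(1/n) * 2 / (n^(6/n) * 42) -> 2/42 as n -> infinity (since 6^(1/n) -> 1 and n^(6/n) -> 1)
Step 3: R = 1/lim|a_n|^(1/n) = 42/2 = 21

21


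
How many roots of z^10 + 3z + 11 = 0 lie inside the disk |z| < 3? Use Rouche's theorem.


Step 1: On |z| = 3 the three terms have sizes |z^10| = 3^10 = 59049, |3z| = 3*3 = 9, |11| = 11
Step 2: The dominant term is g(z) = z^10; let h(z) = 3z + 11 so f = g + h
Step 3: On |z| = 3: |g| = 59049 and |h| <= 9 + 11 = 20
Step 4: Since 59049 > 20, |h| < |g| on |z| = 3, so by Rouche f has the same number of zeros as g inside |z| < 3
Step 5: g(z) = z^10 has 10 zeros (all at the origin) inside |z| < 3. Answer = 10

10


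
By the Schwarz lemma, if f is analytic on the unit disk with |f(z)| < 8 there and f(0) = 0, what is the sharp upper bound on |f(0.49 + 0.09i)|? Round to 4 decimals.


Step 1: g = f/8 maps D -> D with g(0) = 0, so by the Schwarz lemma |g(z)| <= |z|, i.e. |f(z)| <= 8|z|; this is sharp (f(z) = 8z).
Step 2: |z0|^2 = 0.49^2 + 0.09^2 = 0.2482
Step 3: |z0| = sqrt(0.2482) = 0.498197
Step 4: Best bound = 8 * |z0| = 8 * 0.498197 = 3.9856

3.9856


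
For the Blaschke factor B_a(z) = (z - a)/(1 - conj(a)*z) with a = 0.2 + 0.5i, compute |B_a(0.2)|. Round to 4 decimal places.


Step 1: Numerator z0 - a = 0.2 - (0.2 + 0.5i) = 0 - 0.5i
Step 2: Denominator 1 - conj(a)*z0 = 1 - (0.2 - 0.5i)*0.2 = 0.96 + 0.1i
Step 3: |z0 - a|^2 = 0^2 + (-0.5)^2 = 0.25; |1 - conj(a)*z0|^2 = 0.96^2 + 0.1^2 = 0.9316
Step 4: |B_a(0.2)| = sqrt(0.25 / 0.9316) = sqrt(0.268356)
Step 5: = 0.518

0.518


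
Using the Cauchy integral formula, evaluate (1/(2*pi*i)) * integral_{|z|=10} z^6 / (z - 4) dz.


Step 1: f(z) = z^6, a = 4 is inside |z| = 10
Step 2: By Cauchy integral formula: (1/(2pi*i)) * integral = f(a)
Step 3: f(4) = 4^6 = 4096

4096


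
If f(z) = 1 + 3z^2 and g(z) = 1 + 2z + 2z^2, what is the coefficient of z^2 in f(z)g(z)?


Step 1: z^2 term in f*g comes from: (1)*(2z^2) + (0)*(2z) + (3z^2)*(1)
Step 2: = 2 + 0 + 3
Step 3: = 5

5


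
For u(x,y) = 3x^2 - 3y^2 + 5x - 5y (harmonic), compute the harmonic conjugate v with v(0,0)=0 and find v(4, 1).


Step 1: v_x = -u_y = 6y + 5
Step 2: v_y = u_x = 6x + 5
Step 3: v = 6xy + 5x + 5y + C
Step 4: v(0,0) = 0 => C = 0
Step 5: v(4, 1) = 49

49


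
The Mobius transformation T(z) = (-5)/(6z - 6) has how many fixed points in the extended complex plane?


Step 1: Fixed points satisfy T(z) = z
Step 2: 6z^2 - 6z + 5 = 0
Step 3: Discriminant = (-6)^2 - 4*6*5 = -84
Step 4: Number of fixed points = 2

2


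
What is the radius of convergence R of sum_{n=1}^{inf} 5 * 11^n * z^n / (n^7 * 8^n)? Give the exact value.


Step 1: General term a_n = 5 * 11^n / (n^7 * 8^n)
Step 2: By the root test, |a_n|^(1/n) = 5^(1/n) * 11 / (n^(7/n) * 8) -> 11/8 as n -> infinity (since 5^(1/n) -> 1 and n^(7/n) -> 1)
Step 3: R = 1/lim|a_n|^(1/n) = 8/11

8/11


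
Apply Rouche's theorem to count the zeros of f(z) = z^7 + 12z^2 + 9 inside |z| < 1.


Step 1: On |z| = 1 the three terms have sizes |z^7| = 1^7 = 1, |12z^2| = 12*1^2 = 12, |9| = 9
Step 2: The dominant term is g(z) = 12z^2; let h(z) = z^7 + 9 so f = g + h
Step 3: On |z| = 1: |g| = 12 and |h| <= 1 + 9 = 10
Step 4: Since 12 > 10, |h| < |g| on |z| = 1, so by Rouche f has the same number of zeros as g inside |z| < 1
Step 5: g(z) = 12z^2 has 2 zeros (at the origin, multiplicity 2) inside |z| < 1. Answer = 2

2


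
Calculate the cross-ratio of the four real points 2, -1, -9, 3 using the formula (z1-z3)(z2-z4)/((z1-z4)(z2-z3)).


Step 1: (z1-z3)(z2-z4) = 11 * (-4) = -44
Step 2: (z1-z4)(z2-z3) = (-1) * 8 = -8
Step 3: Cross-ratio = 44/8 = 11/2

11/2


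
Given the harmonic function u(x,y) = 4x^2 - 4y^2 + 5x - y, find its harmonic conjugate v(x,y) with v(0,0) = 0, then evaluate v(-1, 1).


Step 1: v_x = -u_y = 8y + 1
Step 2: v_y = u_x = 8x + 5
Step 3: v = 8xy + x + 5y + C
Step 4: v(0,0) = 0 => C = 0
Step 5: v(-1, 1) = -4

-4


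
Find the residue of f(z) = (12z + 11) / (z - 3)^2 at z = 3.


Step 1: Pole of order 2 at z = 3
Step 2: Res = lim d/dz [(z - 3)^2 * f(z)] as z -> 3
Step 3: (z - 3)^2 * f(z) = 12z + 11
Step 4: d/dz[12z + 11] = 12

12


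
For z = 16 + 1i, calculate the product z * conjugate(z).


Step 1: conj(z) = 16 - 1i
Step 2: z * conj(z) = 16^2 + 1^2
Step 3: = 256 + 1 = 257

257


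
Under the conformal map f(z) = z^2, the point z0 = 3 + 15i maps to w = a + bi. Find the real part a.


Step 1: z0 = 3 + 15i
Step 2: z0^2 = 3^2 - 15^2 + 90i
Step 3: real part = 9 - 225 = -216

-216


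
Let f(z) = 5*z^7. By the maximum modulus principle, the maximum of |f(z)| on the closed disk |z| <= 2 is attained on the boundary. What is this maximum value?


Step 1: On |z| = 2, |f(z)| = 5 * |z|^7 = 5 * 2^7
Step 2: By maximum modulus principle, maximum is on boundary.
Step 3: Maximum = 5 * 128 = 640

640


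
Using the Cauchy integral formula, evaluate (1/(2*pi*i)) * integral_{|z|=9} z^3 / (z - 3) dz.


Step 1: f(z) = z^3, a = 3 is inside |z| = 9
Step 2: By Cauchy integral formula: (1/(2pi*i)) * integral = f(a)
Step 3: f(3) = 3^3 = 27

27


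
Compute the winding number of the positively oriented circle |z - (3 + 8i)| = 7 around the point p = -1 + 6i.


Step 1: Center c = (3, 8), radius = 7
Step 2: |p - c|^2 = (-4)^2 + (-2)^2 = 20
Step 3: r^2 = 49
Step 4: |p-c| < r so winding number = 1

1


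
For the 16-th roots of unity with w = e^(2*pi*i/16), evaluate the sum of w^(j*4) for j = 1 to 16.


Step 1: The sum sum_{j=1}^{n} w^(k*j) equals n if n | k, else 0.
Step 2: Here n = 16, k = 4
Step 3: Does n divide k? 16 | 4 -> False
Step 4: Sum = 0

0


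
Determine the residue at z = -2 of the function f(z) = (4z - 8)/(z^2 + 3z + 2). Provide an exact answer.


Step 1: Q(z) = z^2 + 3z + 2 = (z + 2)(z + 1)
Step 2: Q'(z) = 2z + 3
Step 3: Q'(-2) = -1, P(-2) = -16
Step 4: Res = P(-2)/Q'(-2) = -16/(-1) = 16

16


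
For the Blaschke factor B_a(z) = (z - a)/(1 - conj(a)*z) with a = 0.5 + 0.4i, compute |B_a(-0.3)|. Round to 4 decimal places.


Step 1: Numerator z0 - a = -0.3 - (0.5 + 0.4i) = -0.8 - 0.4i
Step 2: Denominator 1 - conj(a)*z0 = 1 - (0.5 - 0.4i)*(-0.3) = 1.15 - 0.12i
Step 3: |z0 - a|^2 = (-0.8)^2 + (-0.4)^2 = 0.8; |1 - conj(a)*z0|^2 = 1.15^2 + (-0.12)^2 = 1.3369
Step 4: |B_a(-0.3)| = sqrt(0.8 / 1.3369) = sqrt(0.598399)
Step 5: = 0.7736

0.7736


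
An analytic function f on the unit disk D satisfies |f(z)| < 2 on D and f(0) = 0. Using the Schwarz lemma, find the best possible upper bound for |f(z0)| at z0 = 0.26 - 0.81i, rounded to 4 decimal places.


Step 1: g = f/2 maps D -> D with g(0) = 0, so by the Schwarz lemma |g(z)| <= |z|, i.e. |f(z)| <= 2|z|; this is sharp (f(z) = 2z).
Step 2: |z0|^2 = 0.26^2 + (-0.81)^2 = 0.7237
Step 3: |z0| = sqrt(0.7237) = 0.850706
Step 4: Best bound = 2 * |z0| = 2 * 0.850706 = 1.7014

1.7014


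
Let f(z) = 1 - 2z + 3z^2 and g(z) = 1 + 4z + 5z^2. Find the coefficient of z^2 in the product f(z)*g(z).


Step 1: z^2 term in f*g comes from: (1)*(5z^2) + (-2z)*(4z) + (3z^2)*(1)
Step 2: = 5 - 8 + 3
Step 3: = 0

0


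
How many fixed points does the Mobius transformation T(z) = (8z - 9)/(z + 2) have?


Step 1: Fixed points satisfy T(z) = z
Step 2: z^2 - 6z + 9 = 0
Step 3: Discriminant = (-6)^2 - 4*1*9 = 0
Step 4: Number of fixed points = 1

1


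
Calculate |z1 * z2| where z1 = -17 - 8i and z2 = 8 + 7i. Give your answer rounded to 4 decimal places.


Step 1: |z1| = sqrt((-17)^2 + (-8)^2) = sqrt(353)
Step 2: |z2| = sqrt(8^2 + 7^2) = sqrt(113)
Step 3: |z1*z2| = |z1|*|z2| = sqrt(353) * sqrt(113) = sqrt(353 * 113) = sqrt(39889)
Step 4: = 199.7223

199.7223


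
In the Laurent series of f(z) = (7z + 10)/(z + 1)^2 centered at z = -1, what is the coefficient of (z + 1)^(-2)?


Step 1: Write the numerator in powers of (z + 1): 7z + 10 = 7(z + 1) + (7*(-1) + 10) = 7(z + 1) + 3
Step 2: Divide by (z + 1)^2: f(z) = 3(z + 1)^(-2) + 7(z + 1)^(-1)
Step 3: This finite sum is the Laurent series of f about z = -1.
Step 4: Coefficient of (z + 1)^(-2) = 7*(-1) + 10 = 3

3


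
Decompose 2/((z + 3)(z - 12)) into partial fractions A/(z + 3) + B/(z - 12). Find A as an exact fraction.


Step 1: Multiply both sides by (z + 3) and set z = -3
Step 2: A = 2 / (-3 - 12)
Step 3: A = 2 / (-15)
Step 4: A = -2/15

-2/15


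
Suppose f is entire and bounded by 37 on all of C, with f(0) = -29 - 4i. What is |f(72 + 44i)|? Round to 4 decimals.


Step 1: By Liouville's theorem, a bounded entire function is constant.
Step 2: f(z) = f(0) = -29 - 4i for all z.
Step 3: |f(w)| = |-29 - 4i| = sqrt(841 + 16)
Step 4: = 29.2746

29.2746


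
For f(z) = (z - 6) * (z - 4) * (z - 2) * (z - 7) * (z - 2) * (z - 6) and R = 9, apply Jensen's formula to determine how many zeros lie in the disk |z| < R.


Jensen's formula: (1/2pi)*integral log|f(Re^it)|dt = log|f(0)| + sum_{|a_k|<R} log(R/|a_k|)
Step 1: f(0) = (-6) * (-4) * (-2) * (-7) * (-2) * (-6) = 4032
Step 2: log|f(0)| = log|6| + log|4| + log|2| + log|7| + log|2| + log|6| = 8.302
Step 3: Zeros inside |z| < 9: 6, 4, 2, 7, 2, 6
Step 4: Jensen sum = log(9/6) + log(9/4) + log(9/2) + log(9/7) + log(9/2) + log(9/6) = 4.8813
Step 5: n(R) = number of terms in the Jensen sum = count of zeros inside |z| < 9 = 6

6


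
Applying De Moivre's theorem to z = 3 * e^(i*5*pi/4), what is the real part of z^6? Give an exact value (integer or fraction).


Step 1: By De Moivre's theorem, z^6 = 3^6 * e^(i*6*5*pi/4) = 729 * (cos(15*pi/2) + i*sin(15*pi/2))
Step 2: |z|^6 = 3^6 = 729
Step 3: Reduce the angle mod 2*pi: 15*pi/2 - 6*pi = 3*pi/2
Step 4: cos(3*pi/2) = 0
Step 5: Re(z^6) = 729 * 0 = 0

0


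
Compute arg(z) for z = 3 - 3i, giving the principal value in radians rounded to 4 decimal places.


Step 1: z = 3 - 3i
Step 2: arg(z) = atan2(-3, 3)
Step 3: arg(z) = -0.7854

-0.7854


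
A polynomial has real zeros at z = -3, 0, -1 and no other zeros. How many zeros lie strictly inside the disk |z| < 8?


Step 1: Check each root:
  z = -3: |-3| = 3 < 8
  z = 0: |0| = 0 < 8
  z = -1: |-1| = 1 < 8
Step 2: Count = 3

3


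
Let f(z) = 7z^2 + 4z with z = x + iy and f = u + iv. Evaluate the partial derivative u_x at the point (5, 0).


Step 1: f(z) = 7(x+iy)^2 + 4(x+iy) + 0
Step 2: u = 7(x^2 - y^2) + 4x + 0
Step 3: u_x = 14x + 4
Step 4: At (5, 0): u_x = 70 + 4 = 74

74


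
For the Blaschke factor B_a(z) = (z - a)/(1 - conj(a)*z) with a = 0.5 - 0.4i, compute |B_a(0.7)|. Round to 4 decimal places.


Step 1: Numerator z0 - a = 0.7 - (0.5 - 0.4i) = 0.2 + 0.4i
Step 2: Denominator 1 - conj(a)*z0 = 1 - (0.5 + 0.4i)*0.7 = 0.65 - 0.28i
Step 3: |z0 - a|^2 = 0.2^2 + 0.4^2 = 0.2; |1 - conj(a)*z0|^2 = 0.65^2 + (-0.28)^2 = 0.5009
Step 4: |B_a(0.7)| = sqrt(0.2 / 0.5009) = sqrt(0.399281)
Step 5: = 0.6319

0.6319


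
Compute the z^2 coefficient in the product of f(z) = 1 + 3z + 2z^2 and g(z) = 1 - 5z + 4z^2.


Step 1: z^2 term in f*g comes from: (1)*(4z^2) + (3z)*(-5z) + (2z^2)*(1)
Step 2: = 4 - 15 + 2
Step 3: = -9

-9


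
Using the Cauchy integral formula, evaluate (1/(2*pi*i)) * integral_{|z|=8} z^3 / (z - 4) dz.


Step 1: f(z) = z^3, a = 4 is inside |z| = 8
Step 2: By Cauchy integral formula: (1/(2pi*i)) * integral = f(a)
Step 3: f(4) = 4^3 = 64

64


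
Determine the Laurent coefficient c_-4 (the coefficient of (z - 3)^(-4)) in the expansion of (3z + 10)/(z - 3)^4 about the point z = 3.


Step 1: Write the numerator in powers of (z - 3): 3z + 10 = 3(z - 3) + (3*3 + 10) = 3(z - 3) + 19
Step 2: Divide by (z - 3)^4: f(z) = 19(z - 3)^(-4) + 3(z - 3)^(-3)
Step 3: This finite sum is the Laurent series of f about z = 3.
Step 4: Coefficient of (z - 3)^(-4) = 3*3 + 10 = 19

19


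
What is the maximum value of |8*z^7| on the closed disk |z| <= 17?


Step 1: On |z| = 17, |f(z)| = 8 * |z|^7 = 8 * 17^7
Step 2: By maximum modulus principle, maximum is on boundary.
Step 3: Maximum = 8 * 410338673 = 3282709384

3282709384


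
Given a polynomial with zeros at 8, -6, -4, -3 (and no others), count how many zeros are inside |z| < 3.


Step 1: Check each root:
  z = 8: |8| = 8 >= 3
  z = -6: |-6| = 6 >= 3
  z = -4: |-4| = 4 >= 3
  z = -3: |-3| = 3 >= 3
Step 2: Count = 0

0


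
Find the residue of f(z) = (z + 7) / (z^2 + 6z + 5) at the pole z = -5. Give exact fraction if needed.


Step 1: Q(z) = z^2 + 6z + 5 = (z + 5)(z + 1)
Step 2: Q'(z) = 2z + 6
Step 3: Q'(-5) = -4, P(-5) = 2
Step 4: Res = P(-5)/Q'(-5) = 2/(-4) = -1/2

-1/2


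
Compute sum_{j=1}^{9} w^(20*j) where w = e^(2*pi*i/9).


Step 1: The sum sum_{j=1}^{n} w^(k*j) equals n if n | k, else 0.
Step 2: Here n = 9, k = 20
Step 3: Does n divide k? 9 | 20 -> False
Step 4: Sum = 0

0


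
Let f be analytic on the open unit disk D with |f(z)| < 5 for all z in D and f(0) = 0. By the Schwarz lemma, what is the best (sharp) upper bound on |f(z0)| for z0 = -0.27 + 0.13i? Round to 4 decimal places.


Step 1: g = f/5 maps D -> D with g(0) = 0, so by the Schwarz lemma |g(z)| <= |z|, i.e. |f(z)| <= 5|z|; this is sharp (f(z) = 5z).
Step 2: |z0|^2 = (-0.27)^2 + 0.13^2 = 0.0898
Step 3: |z0| = sqrt(0.0898) = 0.299666
Step 4: Best bound = 5 * |z0| = 5 * 0.299666 = 1.4983

1.4983


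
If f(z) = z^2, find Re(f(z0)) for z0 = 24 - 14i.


Step 1: z0 = 24 - 14i
Step 2: z0^2 = 24^2 - (-14)^2 - 672i
Step 3: real part = 576 - 196 = 380

380


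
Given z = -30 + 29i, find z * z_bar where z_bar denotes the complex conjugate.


Step 1: conj(z) = -30 - 29i
Step 2: z * conj(z) = (-30)^2 + 29^2
Step 3: = 900 + 841 = 1741

1741


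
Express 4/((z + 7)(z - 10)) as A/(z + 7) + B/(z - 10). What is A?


Step 1: Multiply both sides by (z + 7) and set z = -7
Step 2: A = 4 / (-7 - 10)
Step 3: A = 4 / (-17)
Step 4: A = -4/17

-4/17


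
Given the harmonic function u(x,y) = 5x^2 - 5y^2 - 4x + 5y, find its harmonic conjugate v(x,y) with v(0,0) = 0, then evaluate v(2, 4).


Step 1: v_x = -u_y = 10y - 5
Step 2: v_y = u_x = 10x - 4
Step 3: v = 10xy - 5x - 4y + C
Step 4: v(0,0) = 0 => C = 0
Step 5: v(2, 4) = 54

54


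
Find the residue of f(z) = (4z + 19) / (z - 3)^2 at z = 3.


Step 1: Pole of order 2 at z = 3
Step 2: Res = lim d/dz [(z - 3)^2 * f(z)] as z -> 3
Step 3: (z - 3)^2 * f(z) = 4z + 19
Step 4: d/dz[4z + 19] = 4

4


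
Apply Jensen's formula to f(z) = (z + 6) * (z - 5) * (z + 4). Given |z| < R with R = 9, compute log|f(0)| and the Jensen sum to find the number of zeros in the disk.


Jensen's formula: (1/2pi)*integral log|f(Re^it)|dt = log|f(0)| + sum_{|a_k|<R} log(R/|a_k|)
Step 1: f(0) = 6 * (-5) * 4 = -120
Step 2: log|f(0)| = log|-6| + log|5| + log|-4| = 4.7875
Step 3: Zeros inside |z| < 9: -6, 5, -4
Step 4: Jensen sum = log(9/6) + log(9/5) + log(9/4) = 1.8042
Step 5: n(R) = number of terms in the Jensen sum = count of zeros inside |z| < 9 = 3

3


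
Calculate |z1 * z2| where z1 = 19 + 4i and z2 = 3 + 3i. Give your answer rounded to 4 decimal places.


Step 1: |z1| = sqrt(19^2 + 4^2) = sqrt(377)
Step 2: |z2| = sqrt(3^2 + 3^2) = sqrt(18)
Step 3: |z1*z2| = |z1|*|z2| = sqrt(377) * sqrt(18) = sqrt(377 * 18) = sqrt(6786)
Step 4: = 82.3772

82.3772


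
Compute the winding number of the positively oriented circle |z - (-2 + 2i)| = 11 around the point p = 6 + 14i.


Step 1: Center c = (-2, 2), radius = 11
Step 2: |p - c|^2 = 8^2 + 12^2 = 208
Step 3: r^2 = 121
Step 4: |p-c| > r so winding number = 0

0


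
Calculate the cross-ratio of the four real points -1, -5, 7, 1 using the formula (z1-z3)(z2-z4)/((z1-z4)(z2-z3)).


Step 1: (z1-z3)(z2-z4) = (-8) * (-6) = 48
Step 2: (z1-z4)(z2-z3) = (-2) * (-12) = 24
Step 3: Cross-ratio = 48/24 = 2

2


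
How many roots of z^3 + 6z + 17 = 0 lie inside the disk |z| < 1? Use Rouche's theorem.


Step 1: On |z| = 1 the three terms have sizes |z^3| = 1^3 = 1, |6z| = 6*1 = 6, |17| = 17
Step 2: The dominant term is g(z) = 17; let h(z) = z^3 + 6z so f = g + h
Step 3: On |z| = 1: |g| = 17 and |h| <= 1 + 6 = 7
Step 4: Since 17 > 7, |h| < |g| on |z| = 1, so by Rouche f has the same number of zeros as g inside |z| < 1
Step 5: g(z) = 17 is a nonzero constant with no zeros inside |z| < 1. Answer = 0

0


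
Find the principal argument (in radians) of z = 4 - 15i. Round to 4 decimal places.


Step 1: z = 4 - 15i
Step 2: arg(z) = atan2(-15, 4)
Step 3: arg(z) = -1.3102

-1.3102


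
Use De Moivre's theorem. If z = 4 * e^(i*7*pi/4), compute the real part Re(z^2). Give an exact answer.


Step 1: By De Moivre's theorem, z^2 = 4^2 * e^(i*2*7*pi/4) = 16 * (cos(7*pi/2) + i*sin(7*pi/2))
Step 2: |z|^2 = 4^2 = 16
Step 3: Reduce the angle mod 2*pi: 7*pi/2 - 2*pi = 3*pi/2
Step 4: cos(3*pi/2) = 0
Step 5: Re(z^2) = 16 * 0 = 0

0


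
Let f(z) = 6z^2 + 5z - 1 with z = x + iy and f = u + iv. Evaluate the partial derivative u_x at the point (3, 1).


Step 1: f(z) = 6(x+iy)^2 + 5(x+iy) - 1
Step 2: u = 6(x^2 - y^2) + 5x - 1
Step 3: u_x = 12x + 5
Step 4: At (3, 1): u_x = 36 + 5 = 41

41


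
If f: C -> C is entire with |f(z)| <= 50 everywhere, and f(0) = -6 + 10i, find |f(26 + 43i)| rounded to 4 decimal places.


Step 1: By Liouville's theorem, a bounded entire function is constant.
Step 2: f(z) = f(0) = -6 + 10i for all z.
Step 3: |f(w)| = |-6 + 10i| = sqrt(36 + 100)
Step 4: = 11.6619

11.6619


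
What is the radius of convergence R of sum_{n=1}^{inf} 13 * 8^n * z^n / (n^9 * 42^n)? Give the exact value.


Step 1: General term a_n = 13 * 8^n / (n^9 * 42^n)
Step 2: By the root test, |a_n|^(1/n) = 13^(1/n) * 8 / (n^(9/n) * 42) -> 8/42 as n -> infinity (since 13^(1/n) -> 1 and n^(9/n) -> 1)
Step 3: R = 1/lim|a_n|^(1/n) = 42/8 = 21/4

21/4


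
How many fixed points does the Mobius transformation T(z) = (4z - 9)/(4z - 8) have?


Step 1: Fixed points satisfy T(z) = z
Step 2: 4z^2 - 12z + 9 = 0
Step 3: Discriminant = (-12)^2 - 4*4*9 = 0
Step 4: Number of fixed points = 1

1


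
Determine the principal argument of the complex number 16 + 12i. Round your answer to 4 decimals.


Step 1: z = 16 + 12i
Step 2: arg(z) = atan2(12, 16)
Step 3: arg(z) = 0.6435

0.6435


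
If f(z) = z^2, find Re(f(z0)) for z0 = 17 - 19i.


Step 1: z0 = 17 - 19i
Step 2: z0^2 = 17^2 - (-19)^2 - 646i
Step 3: real part = 289 - 361 = -72

-72


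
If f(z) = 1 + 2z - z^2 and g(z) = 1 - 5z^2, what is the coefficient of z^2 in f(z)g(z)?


Step 1: z^2 term in f*g comes from: (1)*(-5z^2) + (2z)*(0) + (-z^2)*(1)
Step 2: = -5 + 0 - 1
Step 3: = -6

-6


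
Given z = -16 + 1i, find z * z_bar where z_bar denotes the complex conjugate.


Step 1: conj(z) = -16 - 1i
Step 2: z * conj(z) = (-16)^2 + 1^2
Step 3: = 256 + 1 = 257

257


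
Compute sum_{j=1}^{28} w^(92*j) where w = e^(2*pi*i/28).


Step 1: The sum sum_{j=1}^{n} w^(k*j) equals n if n | k, else 0.
Step 2: Here n = 28, k = 92
Step 3: Does n divide k? 28 | 92 -> False
Step 4: Sum = 0

0


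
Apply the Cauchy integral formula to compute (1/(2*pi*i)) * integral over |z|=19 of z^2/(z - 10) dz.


Step 1: f(z) = z^2, a = 10 is inside |z| = 19
Step 2: By Cauchy integral formula: (1/(2pi*i)) * integral = f(a)
Step 3: f(10) = 10^2 = 100

100


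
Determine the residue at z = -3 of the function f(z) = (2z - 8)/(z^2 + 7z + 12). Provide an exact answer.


Step 1: Q(z) = z^2 + 7z + 12 = (z + 3)(z + 4)
Step 2: Q'(z) = 2z + 7
Step 3: Q'(-3) = 1, P(-3) = -14
Step 4: Res = P(-3)/Q'(-3) = -14/1 = -14

-14


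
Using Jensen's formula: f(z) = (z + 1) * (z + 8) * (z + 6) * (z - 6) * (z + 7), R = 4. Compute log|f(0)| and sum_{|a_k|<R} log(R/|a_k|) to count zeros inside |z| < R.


Jensen's formula: (1/2pi)*integral log|f(Re^it)|dt = log|f(0)| + sum_{|a_k|<R} log(R/|a_k|)
Step 1: f(0) = 1 * 8 * 6 * (-6) * 7 = -2016
Step 2: log|f(0)| = log|-1| + log|-8| + log|-6| + log|6| + log|-7| = 7.6089
Step 3: Zeros inside |z| < 4: -1
Step 4: Jensen sum = log(4/1) = 1.3863
Step 5: n(R) = number of terms in the Jensen sum = count of zeros inside |z| < 4 = 1

1


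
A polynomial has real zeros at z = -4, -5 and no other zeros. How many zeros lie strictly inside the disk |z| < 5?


Step 1: Check each root:
  z = -4: |-4| = 4 < 5
  z = -5: |-5| = 5 >= 5
Step 2: Count = 1

1


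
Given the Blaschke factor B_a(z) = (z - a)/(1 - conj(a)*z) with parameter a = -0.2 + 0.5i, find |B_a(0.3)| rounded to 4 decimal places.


Step 1: Numerator z0 - a = 0.3 - (-0.2 + 0.5i) = 0.5 - 0.5i
Step 2: Denominator 1 - conj(a)*z0 = 1 - (-0.2 - 0.5i)*0.3 = 1.06 + 0.15i
Step 3: |z0 - a|^2 = 0.5^2 + (-0.5)^2 = 0.5; |1 - conj(a)*z0|^2 = 1.06^2 + 0.15^2 = 1.1461
Step 4: |B_a(0.3)| = sqrt(0.5 / 1.1461) = sqrt(0.436262)
Step 5: = 0.6605

0.6605


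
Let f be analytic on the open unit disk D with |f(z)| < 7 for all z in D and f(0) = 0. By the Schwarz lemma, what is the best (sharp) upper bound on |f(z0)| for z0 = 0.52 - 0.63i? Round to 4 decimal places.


Step 1: g = f/7 maps D -> D with g(0) = 0, so by the Schwarz lemma |g(z)| <= |z|, i.e. |f(z)| <= 7|z|; this is sharp (f(z) = 7z).
Step 2: |z0|^2 = 0.52^2 + (-0.63)^2 = 0.6673
Step 3: |z0| = sqrt(0.6673) = 0.816884
Step 4: Best bound = 7 * |z0| = 7 * 0.816884 = 5.7182

5.7182


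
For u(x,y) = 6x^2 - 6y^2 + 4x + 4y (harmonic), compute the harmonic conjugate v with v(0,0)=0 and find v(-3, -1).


Step 1: v_x = -u_y = 12y - 4
Step 2: v_y = u_x = 12x + 4
Step 3: v = 12xy - 4x + 4y + C
Step 4: v(0,0) = 0 => C = 0
Step 5: v(-3, -1) = 44

44


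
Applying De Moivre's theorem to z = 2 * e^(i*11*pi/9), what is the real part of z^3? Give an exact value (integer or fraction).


Step 1: By De Moivre's theorem, z^3 = 2^3 * e^(i*3*11*pi/9) = 8 * (cos(11*pi/3) + i*sin(11*pi/3))
Step 2: |z|^3 = 2^3 = 8
Step 3: Reduce the angle mod 2*pi: 11*pi/3 - 2*pi = 5*pi/3
Step 4: cos(5*pi/3) = 1/2
Step 5: Re(z^3) = 8 * 1/2 = 4

4


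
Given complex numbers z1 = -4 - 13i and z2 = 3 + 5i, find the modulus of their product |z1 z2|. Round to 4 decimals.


Step 1: |z1| = sqrt((-4)^2 + (-13)^2) = sqrt(185)
Step 2: |z2| = sqrt(3^2 + 5^2) = sqrt(34)
Step 3: |z1*z2| = |z1|*|z2| = sqrt(185) * sqrt(34) = sqrt(185 * 34) = sqrt(6290)
Step 4: = 79.3095

79.3095


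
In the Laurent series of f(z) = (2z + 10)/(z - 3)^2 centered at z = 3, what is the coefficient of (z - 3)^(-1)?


Step 1: Write the numerator in powers of (z - 3): 2z + 10 = 2(z - 3) + (2*3 + 10) = 2(z - 3) + 16
Step 2: Divide by (z - 3)^2: f(z) = 16(z - 3)^(-2) + 2(z - 3)^(-1)
Step 3: This finite sum is the Laurent series of f about z = 3.
Step 4: Coefficient of (z - 3)^(-1) = coefficient of (z - 3) in the re-centred numerator = 2

2


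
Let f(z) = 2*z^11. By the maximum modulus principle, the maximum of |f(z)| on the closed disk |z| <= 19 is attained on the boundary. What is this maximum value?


Step 1: On |z| = 19, |f(z)| = 2 * |z|^11 = 2 * 19^11
Step 2: By maximum modulus principle, maximum is on boundary.
Step 3: Maximum = 2 * 116490258898219 = 232980517796438

232980517796438


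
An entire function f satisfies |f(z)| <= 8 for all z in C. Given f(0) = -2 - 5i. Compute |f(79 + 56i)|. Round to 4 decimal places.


Step 1: By Liouville's theorem, a bounded entire function is constant.
Step 2: f(z) = f(0) = -2 - 5i for all z.
Step 3: |f(w)| = |-2 - 5i| = sqrt(4 + 25)
Step 4: = 5.3852

5.3852


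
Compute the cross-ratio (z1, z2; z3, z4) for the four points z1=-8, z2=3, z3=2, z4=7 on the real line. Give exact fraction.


Step 1: (z1-z3)(z2-z4) = (-10) * (-4) = 40
Step 2: (z1-z4)(z2-z3) = (-15) * 1 = -15
Step 3: Cross-ratio = -40/15 = -8/3

-8/3
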